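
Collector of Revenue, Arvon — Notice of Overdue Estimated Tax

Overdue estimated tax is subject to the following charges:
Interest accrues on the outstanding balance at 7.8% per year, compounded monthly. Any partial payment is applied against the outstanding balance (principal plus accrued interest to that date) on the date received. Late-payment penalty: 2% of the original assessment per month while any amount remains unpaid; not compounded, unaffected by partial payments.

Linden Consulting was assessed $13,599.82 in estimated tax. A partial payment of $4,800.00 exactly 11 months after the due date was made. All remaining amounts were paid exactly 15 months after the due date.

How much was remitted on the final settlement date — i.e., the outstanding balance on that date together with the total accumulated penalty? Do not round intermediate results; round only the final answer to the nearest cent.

$14,141.79

Monthly rate = 7.8% ÷ 12 = 0.65%
Balance at month 11: $13,599.8200 × (1 + 0.0065)^11 = $14,604.4340…
After $4,800.00 payment: $14,604.4340… − $4,800.00 = $9,804.4340…
Balance at month 15: $9,804.4340… × (1 + 0.0065)^4 = $10,061.8455…
Penalty: 15 × 2% × $13,599.82 = $4,079.95…
Final settlement = outstanding balance + penalty = $10,061.8455… + $4,079.95… = $14,141.79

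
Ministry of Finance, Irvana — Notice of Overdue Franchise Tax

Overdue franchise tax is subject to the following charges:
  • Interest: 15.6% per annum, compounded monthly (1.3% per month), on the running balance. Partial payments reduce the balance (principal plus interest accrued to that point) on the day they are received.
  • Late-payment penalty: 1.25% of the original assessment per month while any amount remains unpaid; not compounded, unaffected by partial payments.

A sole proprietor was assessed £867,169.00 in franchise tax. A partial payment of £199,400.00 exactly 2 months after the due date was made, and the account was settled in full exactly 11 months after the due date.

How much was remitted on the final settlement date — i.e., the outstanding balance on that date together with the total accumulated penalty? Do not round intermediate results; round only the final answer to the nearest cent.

Balance at month 2: £867,169.0000 × (1 + 0.013)^2 = £889,861.9456…
After £199,400.00 payment: £889,861.9456… − £199,400.00 = £690,461.9456…
Balance at month 11: £690,461.9456… × (1 + 0.013)^9 = £775,576.7044…
Penalty: 11 × 1.25% × £867,169.00 = £119,235.74…
Final settlement = outstanding balance + penalty = £775,576.7044… + £119,235.74… = £894,812.44

£894,812.44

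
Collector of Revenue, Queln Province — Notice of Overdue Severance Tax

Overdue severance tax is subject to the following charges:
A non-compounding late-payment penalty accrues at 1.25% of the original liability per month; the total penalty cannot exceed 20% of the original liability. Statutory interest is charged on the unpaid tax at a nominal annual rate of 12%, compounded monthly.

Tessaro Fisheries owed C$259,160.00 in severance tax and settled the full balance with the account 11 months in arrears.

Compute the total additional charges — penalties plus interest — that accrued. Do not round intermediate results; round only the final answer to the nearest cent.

C$65,611.11

Penalty: 11 × 1.25% × C$259,160.00 = C$35,634.50 (below the 20% cap of C$51,832.00)
Interest (12%/yr ÷ 12 = 1%/month): C$259,160.00 × ((1 + 0.01)^11 − 1) = C$29,976.6087…
Penalties + interest = C$35,634.5000 + C$29,976.6087… = C$65,611.11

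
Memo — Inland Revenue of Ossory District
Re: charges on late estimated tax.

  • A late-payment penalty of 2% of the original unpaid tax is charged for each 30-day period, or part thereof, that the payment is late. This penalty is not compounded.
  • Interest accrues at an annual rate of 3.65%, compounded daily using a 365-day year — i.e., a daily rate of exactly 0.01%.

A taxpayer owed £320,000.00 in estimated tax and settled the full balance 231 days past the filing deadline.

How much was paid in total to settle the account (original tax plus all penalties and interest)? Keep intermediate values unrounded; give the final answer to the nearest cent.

£378,677.66

Penalty periods: ⌈231/30⌉ = 8; penalty = 8 × 2% × £320,000.00 = £51,200.00
Interest: £320,000.00 × ((1 + 0.0001)^231 − 1) = £320,000.00 × 0.02336769… = £7,477.6606…
Total = £320,000.00 + £51,200.0000 + £7,477.6606… = £378,677.66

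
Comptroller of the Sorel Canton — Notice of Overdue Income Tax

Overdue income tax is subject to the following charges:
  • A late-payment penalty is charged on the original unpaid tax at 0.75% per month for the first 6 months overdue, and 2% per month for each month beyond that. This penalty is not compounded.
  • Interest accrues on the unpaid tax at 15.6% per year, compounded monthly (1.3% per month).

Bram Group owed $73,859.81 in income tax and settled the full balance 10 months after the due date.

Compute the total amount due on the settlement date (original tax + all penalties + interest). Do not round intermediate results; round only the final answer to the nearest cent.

Penalty, months 1–6: 6 × 0.75% × $73,859.81 = $3,323.69…
Penalty, months 7–10: 4 × 2% × $73,859.81 = $5,908.78…
Interest: $73,859.81 × ((1 + 0.013)^10 − 1) = $73,859.81 × 0.1378747… = $10,183.4015…
Total = $73,859.81 + $9,232.4763… + $10,183.4015… = $93,275.69

$93,275.69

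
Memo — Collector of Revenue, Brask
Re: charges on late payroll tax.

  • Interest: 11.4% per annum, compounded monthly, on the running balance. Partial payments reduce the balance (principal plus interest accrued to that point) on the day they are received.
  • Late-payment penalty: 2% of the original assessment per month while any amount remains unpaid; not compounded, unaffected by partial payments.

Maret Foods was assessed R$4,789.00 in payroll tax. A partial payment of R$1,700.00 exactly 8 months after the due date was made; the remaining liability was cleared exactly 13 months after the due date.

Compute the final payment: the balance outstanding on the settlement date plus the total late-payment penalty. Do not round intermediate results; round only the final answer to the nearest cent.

R$4,878.20

Monthly rate = 11.4% ÷ 12 = 0.95%
Balance at month 8: R$4,789.0000 × (1 + 0.0095)^8 = R$5,165.2985…
After R$1,700.00 payment: R$5,165.2985… − R$1,700.00 = R$3,465.2985…
Balance at month 13: R$3,465.2985… × (1 + 0.0095)^5 = R$3,633.0575…
Penalty: 13 × 2% × R$4,789.00 = R$1,245.14
Final settlement = outstanding balance + penalty = R$3,633.0575… + R$1,245.14 = R$4,878.20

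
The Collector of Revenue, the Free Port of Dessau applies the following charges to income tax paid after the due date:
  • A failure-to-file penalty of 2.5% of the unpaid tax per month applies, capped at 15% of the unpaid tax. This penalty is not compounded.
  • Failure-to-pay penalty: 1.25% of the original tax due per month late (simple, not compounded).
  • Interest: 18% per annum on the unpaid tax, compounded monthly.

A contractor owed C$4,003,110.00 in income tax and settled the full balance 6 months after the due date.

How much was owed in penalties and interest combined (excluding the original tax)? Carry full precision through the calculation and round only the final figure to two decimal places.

C$1,274,763.41

Failure-to-file: 6 × 2.5% × C$4,003,110.00 = C$600,466.50, capped at 15% × C$4,003,110.00 = C$600,466.50
Failure-to-pay penalty = 1.25% × C$4,003,110.00 × 6 mo = C$300,233.25
Interest (18%/yr ÷ 12 = 1.5%/month): C$4,003,110.00 × ((1 + 0.015)^6 − 1) = C$374,063.6643…
Penalties + interest = C$900,699.7500 + C$374,063.6643… = C$1,274,763.41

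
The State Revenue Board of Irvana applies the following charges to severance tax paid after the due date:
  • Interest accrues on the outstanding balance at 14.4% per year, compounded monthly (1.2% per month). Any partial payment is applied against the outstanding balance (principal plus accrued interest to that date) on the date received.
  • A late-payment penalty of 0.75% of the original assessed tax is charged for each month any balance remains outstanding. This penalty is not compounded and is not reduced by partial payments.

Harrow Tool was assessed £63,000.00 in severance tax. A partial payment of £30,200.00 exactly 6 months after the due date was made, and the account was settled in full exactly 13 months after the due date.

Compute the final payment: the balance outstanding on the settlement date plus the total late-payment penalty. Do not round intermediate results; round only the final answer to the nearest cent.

£46,880.23

Balance at month 6: £63,000.0000 × (1 + 0.012)^6 = £67,674.2770…
After £30,200.00 payment: £67,674.2770… − £30,200.00 = £37,474.2770…
Balance at month 13: £37,474.2770… × (1 + 0.012)^7 = £40,737.7323…
Penalty: 13 × 0.75% × £63,000.00 = £6,142.50
Final settlement = outstanding balance + penalty = £40,737.7323… + £6,142.50 = £46,880.23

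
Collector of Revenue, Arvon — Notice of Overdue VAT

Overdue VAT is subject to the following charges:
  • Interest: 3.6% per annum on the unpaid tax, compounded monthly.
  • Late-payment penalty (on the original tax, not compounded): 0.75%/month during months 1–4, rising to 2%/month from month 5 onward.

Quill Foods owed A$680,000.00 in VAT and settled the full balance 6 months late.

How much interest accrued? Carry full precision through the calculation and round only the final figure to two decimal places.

A$12,332.17

Interest (3.6%/yr ÷ 12 = 0.3%/month): A$680,000.00 × ((1 + 0.003)^6 − 1) = A$12,332.1680…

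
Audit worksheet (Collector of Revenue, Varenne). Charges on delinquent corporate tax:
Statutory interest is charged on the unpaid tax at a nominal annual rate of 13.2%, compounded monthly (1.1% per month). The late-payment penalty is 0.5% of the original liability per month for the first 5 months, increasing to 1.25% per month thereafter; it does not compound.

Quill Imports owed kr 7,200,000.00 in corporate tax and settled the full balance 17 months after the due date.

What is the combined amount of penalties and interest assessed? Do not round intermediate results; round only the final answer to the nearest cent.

kr 2,731,658.00

Penalty, months 1–5: 5 × 0.5% × kr 7,200,000.00 = kr 180,000.00
Penalty, months 6–17: 12 × 1.25% × kr 7,200,000.00 = kr 1,080,000.00
Interest: kr 7,200,000.00 × ((1 + 0.011)^17 − 1) = kr 7,200,000.00 × 0.2043969… = kr 1,471,658.0002…
Penalties + interest = kr 1,260,000.0000 + kr 1,471,658.0002… = kr 2,731,658.00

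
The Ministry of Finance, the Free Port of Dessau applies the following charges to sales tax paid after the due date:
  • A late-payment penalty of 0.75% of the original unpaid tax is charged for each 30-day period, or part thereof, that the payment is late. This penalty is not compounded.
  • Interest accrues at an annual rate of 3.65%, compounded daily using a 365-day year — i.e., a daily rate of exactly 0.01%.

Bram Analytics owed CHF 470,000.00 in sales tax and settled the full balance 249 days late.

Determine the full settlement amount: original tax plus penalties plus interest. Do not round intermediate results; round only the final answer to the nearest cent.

Penalty periods: ⌈249/30⌉ = 9; penalty = 9 × 0.75% × CHF 470,000.00 = CHF 31,725.00
Interest: CHF 470,000.00 × ((1 + 0.0001)^249 − 1) = CHF 470,000.00 × 0.02521132… = CHF 11,849.3194…
Total = CHF 470,000.00 + CHF 31,725.0000 + CHF 11,849.3194… = CHF 513,574.32

CHF 513,574.32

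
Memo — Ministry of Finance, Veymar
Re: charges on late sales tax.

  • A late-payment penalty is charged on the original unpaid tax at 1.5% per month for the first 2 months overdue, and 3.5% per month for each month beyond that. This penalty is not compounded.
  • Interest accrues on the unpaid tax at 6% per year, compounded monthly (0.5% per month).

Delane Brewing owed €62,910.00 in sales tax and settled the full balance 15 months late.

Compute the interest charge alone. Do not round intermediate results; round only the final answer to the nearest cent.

Interest: €62,910.00 × ((1 + 0.005)^15 − 1) = €62,910.00 × 0.0776827… = €4,887.0210…

€4,887.02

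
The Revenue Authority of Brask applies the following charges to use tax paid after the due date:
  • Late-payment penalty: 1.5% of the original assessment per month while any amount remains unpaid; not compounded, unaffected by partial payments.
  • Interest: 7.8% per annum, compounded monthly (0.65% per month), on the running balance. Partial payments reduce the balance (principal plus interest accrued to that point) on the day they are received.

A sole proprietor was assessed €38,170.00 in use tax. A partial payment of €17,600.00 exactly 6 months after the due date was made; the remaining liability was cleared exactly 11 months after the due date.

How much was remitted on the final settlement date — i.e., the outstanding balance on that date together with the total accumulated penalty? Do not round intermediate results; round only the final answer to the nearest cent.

€29,108.17

Balance at month 6: €38,170.0000 × (1 + 0.0065)^6 = €39,683.0309…
After €17,600.00 payment: €39,683.0309… − €17,600.00 = €22,083.0309…
Balance at month 11: €22,083.0309… × (1 + 0.0065)^5 = €22,810.1203…
Penalty: 11 × 1.5% × €38,170.00 = €6,298.05
Final settlement = outstanding balance + penalty = €22,810.1203… + €6,298.05 = €29,108.17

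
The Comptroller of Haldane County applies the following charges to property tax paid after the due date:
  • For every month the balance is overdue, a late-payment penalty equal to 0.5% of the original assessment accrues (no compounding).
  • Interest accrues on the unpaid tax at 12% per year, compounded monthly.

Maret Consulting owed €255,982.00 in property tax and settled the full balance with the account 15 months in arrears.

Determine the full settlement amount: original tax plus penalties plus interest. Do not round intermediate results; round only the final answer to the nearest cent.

Late-payment penalty: 15 × 0.5% × €255,982.00 = €19,198.65
Interest (12%/yr ÷ 12 = 1%/month): €255,982.00 × ((1 + 0.01)^15 − 1) = €41,205.1551…
Total = €255,982.00 + €19,198.6500 + €41,205.1551… = €316,385.81

€316,385.81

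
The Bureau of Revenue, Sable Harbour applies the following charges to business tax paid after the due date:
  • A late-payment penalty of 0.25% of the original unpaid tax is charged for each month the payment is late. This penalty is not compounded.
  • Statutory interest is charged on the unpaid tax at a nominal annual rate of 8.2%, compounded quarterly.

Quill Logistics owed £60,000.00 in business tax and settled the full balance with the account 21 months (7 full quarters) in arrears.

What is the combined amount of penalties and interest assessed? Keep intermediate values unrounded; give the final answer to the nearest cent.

£12,307.98

Late-payment penalty: 21 × 0.25% × £60,000.00 = £3,150.00
Interest (8.2%/yr ÷ 4 = 2.05%/quarter): £60,000.00 × ((1 + 0.0205)^7 − 1) = £9,157.9822…
Penalties + interest = £3,150.0000 + £9,157.9822… = £12,307.98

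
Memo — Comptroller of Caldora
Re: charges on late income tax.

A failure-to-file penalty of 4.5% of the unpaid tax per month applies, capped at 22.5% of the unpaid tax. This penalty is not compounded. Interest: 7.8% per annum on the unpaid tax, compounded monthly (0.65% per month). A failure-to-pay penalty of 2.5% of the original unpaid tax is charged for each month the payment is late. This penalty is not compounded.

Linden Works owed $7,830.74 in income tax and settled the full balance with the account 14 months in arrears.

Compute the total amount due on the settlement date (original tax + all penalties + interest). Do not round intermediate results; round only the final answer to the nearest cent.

$13,076.92

Failure-to-file: 14 × 4.5% × $7,830.74 = $4,933.37…, capped at 22.5% × $7,830.74 = $1,761.92…
Failure-to-pay penalty = 2.5% × $7,830.74 × 14 mo = $2,740.76…
Interest: $7,830.74 × ((1 + 0.0065)^14 − 1) = $7,830.74 × 0.0949465… = $743.5015…
Total = $7,830.74 + $4,502.6755 + $743.5015… = $13,076.92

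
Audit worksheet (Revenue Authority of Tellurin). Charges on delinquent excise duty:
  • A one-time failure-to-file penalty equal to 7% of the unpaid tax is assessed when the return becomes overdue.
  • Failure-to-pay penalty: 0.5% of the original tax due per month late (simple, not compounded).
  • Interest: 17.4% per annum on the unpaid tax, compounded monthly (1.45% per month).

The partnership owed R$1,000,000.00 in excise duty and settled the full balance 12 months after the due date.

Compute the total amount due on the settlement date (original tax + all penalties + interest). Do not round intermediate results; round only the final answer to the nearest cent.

R$1,318,569.60

Failure-to-file penalty: 7% × R$1,000,000.00 = R$70,000.00
Failure-to-pay penalty: 12 × 0.5% × R$1,000,000.00 = R$60,000.00
Interest: R$1,000,000.00 × ((1 + 0.0145)^12 − 1) = R$1,000,000.00 × 0.1885696… = R$188,569.5954…
Total = R$1,000,000.00 + R$130,000.0000 + R$188,569.5954… = R$1,318,569.60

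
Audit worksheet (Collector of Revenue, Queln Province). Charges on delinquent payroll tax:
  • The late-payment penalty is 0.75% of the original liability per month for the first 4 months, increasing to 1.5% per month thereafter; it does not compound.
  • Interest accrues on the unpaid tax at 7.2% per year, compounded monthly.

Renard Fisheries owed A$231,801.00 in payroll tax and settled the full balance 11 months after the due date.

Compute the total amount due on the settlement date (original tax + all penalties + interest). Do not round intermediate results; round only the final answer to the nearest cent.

Penalty, months 1–4: 4 × 0.75% × A$231,801.00 = A$6,954.03
Penalty, months 5–11: 7 × 1.5% × A$231,801.00 = A$24,339.11…
Interest (7.2%/yr ÷ 12 = 0.6%/month): A$231,801.00 × ((1 + 0.006)^11 − 1) = A$15,766.1933…
Total = A$231,801.00 + A$31,293.1350 + A$15,766.1933… = A$278,860.33

A$278,860.33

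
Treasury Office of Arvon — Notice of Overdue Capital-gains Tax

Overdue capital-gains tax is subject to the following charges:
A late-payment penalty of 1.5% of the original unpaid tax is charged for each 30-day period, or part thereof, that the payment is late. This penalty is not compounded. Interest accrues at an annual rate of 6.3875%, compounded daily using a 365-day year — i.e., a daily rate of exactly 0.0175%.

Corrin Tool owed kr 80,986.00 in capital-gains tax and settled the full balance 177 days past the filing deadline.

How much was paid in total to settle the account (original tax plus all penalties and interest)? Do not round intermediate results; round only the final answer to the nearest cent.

kr 90,822.31

Penalty periods: ⌈177/30⌉ = 6; penalty = 6 × 1.5% × kr 80,986.00 = kr 7,288.74
Interest: kr 80,986.00 × ((1 + 0.000175)^177 − 1) = kr 80,986.00 × 0.03145692… = kr 2,547.5703…
Total = kr 80,986.00 + kr 7,288.7400 + kr 2,547.5703… = kr 90,822.31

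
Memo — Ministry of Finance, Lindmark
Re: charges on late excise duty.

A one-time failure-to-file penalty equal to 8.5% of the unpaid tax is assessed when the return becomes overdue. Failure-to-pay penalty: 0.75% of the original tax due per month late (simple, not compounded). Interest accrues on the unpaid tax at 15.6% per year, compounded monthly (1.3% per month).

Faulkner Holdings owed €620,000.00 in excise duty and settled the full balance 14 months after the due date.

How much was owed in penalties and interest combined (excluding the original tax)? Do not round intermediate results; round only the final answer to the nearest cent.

Failure-to-file penalty: 8.5% × €620,000.00 = €52,700.00
Failure-to-pay penalty: 14 × 0.75% × €620,000.00 = €65,100.00
Interest: €620,000.00 × ((1 + 0.013)^14 − 1) = €620,000.00 × 0.1982081… = €122,888.9945…
Penalties + interest = €117,800.0000 + €122,888.9945… = €240,688.99

€240,688.99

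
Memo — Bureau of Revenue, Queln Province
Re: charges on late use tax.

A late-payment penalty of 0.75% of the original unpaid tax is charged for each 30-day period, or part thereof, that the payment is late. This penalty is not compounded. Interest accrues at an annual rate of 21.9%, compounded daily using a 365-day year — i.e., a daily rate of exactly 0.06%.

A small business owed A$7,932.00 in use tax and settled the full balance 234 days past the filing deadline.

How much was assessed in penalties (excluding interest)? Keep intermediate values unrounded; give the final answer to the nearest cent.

A$475.92

Penalty periods: ⌈234/30⌉ = 8; penalty = 8 × 0.75% × A$7,932.00 = A$475.92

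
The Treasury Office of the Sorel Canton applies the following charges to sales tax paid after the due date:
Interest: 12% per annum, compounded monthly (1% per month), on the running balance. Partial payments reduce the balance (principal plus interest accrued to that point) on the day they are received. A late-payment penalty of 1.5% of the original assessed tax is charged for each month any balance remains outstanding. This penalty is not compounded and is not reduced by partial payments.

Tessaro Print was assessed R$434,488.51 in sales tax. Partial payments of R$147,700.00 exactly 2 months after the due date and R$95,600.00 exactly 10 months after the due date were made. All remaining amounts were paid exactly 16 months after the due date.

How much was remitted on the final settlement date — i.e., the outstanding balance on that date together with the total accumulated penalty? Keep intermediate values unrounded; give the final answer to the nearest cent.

R$342,490.52

Balance at month 2: R$434,488.5100 × (1 + 0.01)^2 = R$443,221.7291…
After R$147,700.00 payment: R$443,221.7291… − R$147,700.00 = R$295,521.7291…
Balance at month 10: R$295,521.7291… × (1 + 0.01)^8 = R$320,007.6860…
After R$95,600.00 payment: R$320,007.6860… − R$95,600.00 = R$224,407.6860…
Balance at month 16: R$224,407.6860… × (1 + 0.01)^6 = R$238,213.2806…
Penalty: 16 × 1.5% × R$434,488.51 = R$104,277.24…
Final settlement = outstanding balance + penalty = R$238,213.2806… + R$104,277.24… = R$342,490.52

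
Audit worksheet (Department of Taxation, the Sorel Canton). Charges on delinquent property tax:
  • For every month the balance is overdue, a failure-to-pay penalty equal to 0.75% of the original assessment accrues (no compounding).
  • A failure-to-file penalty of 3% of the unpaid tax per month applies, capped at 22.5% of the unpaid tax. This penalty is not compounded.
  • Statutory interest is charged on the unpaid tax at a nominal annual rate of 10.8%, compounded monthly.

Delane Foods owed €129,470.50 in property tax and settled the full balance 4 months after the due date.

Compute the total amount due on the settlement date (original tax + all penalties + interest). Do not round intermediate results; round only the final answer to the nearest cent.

Failure-to-file: 4 × 3% × €129,470.50 = €15,536.46 (under the 22.5% cap)
Failure-to-pay penalty = 0.75% × €129,470.50 × 4 mo = €3,884.12…
Interest (10.8%/yr ÷ 12 = 0.9%/month): €129,470.50 × ((1 + 0.009)^4 − 1) = €4,724.2390…
Total = €129,470.50 + €19,420.5750 + €4,724.2390… = €153,615.31

€153,615.31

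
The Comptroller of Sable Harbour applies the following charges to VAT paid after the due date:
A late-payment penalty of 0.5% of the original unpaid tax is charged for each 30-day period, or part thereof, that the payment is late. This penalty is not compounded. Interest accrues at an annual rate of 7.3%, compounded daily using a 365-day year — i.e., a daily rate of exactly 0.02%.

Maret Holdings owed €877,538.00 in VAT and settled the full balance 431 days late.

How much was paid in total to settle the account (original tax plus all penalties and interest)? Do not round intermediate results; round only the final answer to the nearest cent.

€1,022,344.86

Penalty periods: ⌈431/30⌉ = 15; penalty = 15 × 0.5% × €877,538.00 = €65,815.35
Interest: €877,538.00 × ((1 + 0.0002)^431 − 1) = €877,538.00 × 0.09001492… = €78,991.5099…
Total = €877,538.00 + €65,815.3500 + €78,991.5099… = €1,022,344.86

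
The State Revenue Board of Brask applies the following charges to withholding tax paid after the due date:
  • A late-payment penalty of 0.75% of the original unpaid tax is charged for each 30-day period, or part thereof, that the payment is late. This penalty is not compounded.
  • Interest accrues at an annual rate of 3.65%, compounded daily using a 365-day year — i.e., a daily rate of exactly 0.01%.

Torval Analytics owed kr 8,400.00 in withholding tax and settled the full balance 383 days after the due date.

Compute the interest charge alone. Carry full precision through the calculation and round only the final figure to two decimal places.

kr 327.94

Interest: kr 8,400.00 × ((1 + 0.0001)^383 − 1) = kr 8,400.00 × 0.03904091… = kr 327.9436…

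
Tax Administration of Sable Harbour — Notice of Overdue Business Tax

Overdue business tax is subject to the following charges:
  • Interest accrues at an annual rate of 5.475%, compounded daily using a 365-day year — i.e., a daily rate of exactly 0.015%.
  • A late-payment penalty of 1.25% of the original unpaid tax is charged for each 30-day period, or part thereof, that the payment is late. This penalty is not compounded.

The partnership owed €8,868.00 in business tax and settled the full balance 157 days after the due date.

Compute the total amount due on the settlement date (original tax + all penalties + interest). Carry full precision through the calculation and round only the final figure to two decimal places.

Penalty periods: ⌈157/30⌉ = 6; penalty = 6 × 1.25% × €8,868.00 = €665.10
Interest: €8,868.00 × ((1 + 0.00015)^157 − 1) = €8,868.00 × 0.02382768… = €211.3039…
Total = €8,868.00 + €665.1000 + €211.3039… = €9,744.40

€9,744.40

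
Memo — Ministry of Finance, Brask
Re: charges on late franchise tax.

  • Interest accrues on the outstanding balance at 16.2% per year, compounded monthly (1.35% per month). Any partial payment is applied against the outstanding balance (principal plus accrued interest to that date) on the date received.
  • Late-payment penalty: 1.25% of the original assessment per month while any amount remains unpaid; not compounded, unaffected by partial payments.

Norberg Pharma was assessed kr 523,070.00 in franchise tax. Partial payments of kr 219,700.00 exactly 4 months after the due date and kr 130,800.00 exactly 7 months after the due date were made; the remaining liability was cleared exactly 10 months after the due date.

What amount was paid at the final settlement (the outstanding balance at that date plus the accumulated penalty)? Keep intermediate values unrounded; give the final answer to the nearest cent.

Balance at month 4: kr 523,070.0000 × (1 + 0.0135)^4 = kr 551,892.9222…
After kr 219,700.00 payment: kr 551,892.9222… − kr 219,700.00 = kr 332,192.9222…
Balance at month 7: kr 332,192.9222… × (1 + 0.0135)^3 = kr 345,829.1794…
After kr 130,800.00 payment: kr 345,829.1794… − kr 130,800.00 = kr 215,029.1794…
Balance at month 10: kr 215,029.1794… × (1 + 0.0135)^3 = kr 223,855.9574…
Penalty: 10 × 1.25% × kr 523,070.00 = kr 65,383.75
Final settlement = outstanding balance + penalty = kr 223,855.9574… + kr 65,383.75 = kr 289,239.71

kr 289,239.71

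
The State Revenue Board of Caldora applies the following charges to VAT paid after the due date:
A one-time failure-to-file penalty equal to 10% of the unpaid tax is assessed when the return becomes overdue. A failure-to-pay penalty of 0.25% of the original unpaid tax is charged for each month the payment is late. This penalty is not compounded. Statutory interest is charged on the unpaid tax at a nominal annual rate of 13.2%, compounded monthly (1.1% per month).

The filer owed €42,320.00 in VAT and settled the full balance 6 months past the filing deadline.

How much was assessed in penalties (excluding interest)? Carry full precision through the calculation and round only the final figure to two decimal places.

€4,866.80

Failure-to-file penalty: 10% × €42,320.00 = €4,232.00
Failure-to-pay penalty: 6 × 0.25% × €42,320.00 = €634.80
Total penalty = €4,232.00 + €634.80 = €4,866.80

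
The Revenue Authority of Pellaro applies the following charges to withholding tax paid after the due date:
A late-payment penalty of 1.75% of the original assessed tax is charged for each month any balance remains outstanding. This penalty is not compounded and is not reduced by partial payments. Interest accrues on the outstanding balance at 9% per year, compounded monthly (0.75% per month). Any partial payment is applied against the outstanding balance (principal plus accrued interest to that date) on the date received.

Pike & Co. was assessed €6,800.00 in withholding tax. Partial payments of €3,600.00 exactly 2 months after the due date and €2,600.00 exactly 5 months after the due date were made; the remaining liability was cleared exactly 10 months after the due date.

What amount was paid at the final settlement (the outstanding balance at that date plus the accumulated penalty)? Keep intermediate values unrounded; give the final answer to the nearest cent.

€1,996.83

Balance at month 2: €6,800.0000 × (1 + 0.0075)^2 = €6,902.3825
After €3,600.00 payment: €6,902.3825 − €3,600.00 = €3,302.3825
Balance at month 5: €3,302.3825 × (1 + 0.0075)^3 = €3,377.2448…
After €2,600.00 payment: €3,377.2448… − €2,600.00 = €777.2448…
Balance at month 10: €777.2448… × (1 + 0.0075)^5 = €806.8319…
Penalty: 10 × 1.75% × €6,800.00 = €1,190.00
Final settlement = outstanding balance + penalty = €806.8319… + €1,190.00 = €1,996.83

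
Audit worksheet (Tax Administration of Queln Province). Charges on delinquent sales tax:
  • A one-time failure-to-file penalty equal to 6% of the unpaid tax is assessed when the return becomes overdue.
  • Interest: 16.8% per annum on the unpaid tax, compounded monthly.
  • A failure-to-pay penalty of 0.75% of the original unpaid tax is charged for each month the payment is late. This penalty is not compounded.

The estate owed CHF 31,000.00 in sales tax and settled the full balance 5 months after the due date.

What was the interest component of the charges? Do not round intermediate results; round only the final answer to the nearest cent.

Interest (16.8%/yr ÷ 12 = 1.4%/month): CHF 31,000.00 × ((1 + 0.014)^5 − 1) = CHF 2,231.6166…

CHF 2,231.62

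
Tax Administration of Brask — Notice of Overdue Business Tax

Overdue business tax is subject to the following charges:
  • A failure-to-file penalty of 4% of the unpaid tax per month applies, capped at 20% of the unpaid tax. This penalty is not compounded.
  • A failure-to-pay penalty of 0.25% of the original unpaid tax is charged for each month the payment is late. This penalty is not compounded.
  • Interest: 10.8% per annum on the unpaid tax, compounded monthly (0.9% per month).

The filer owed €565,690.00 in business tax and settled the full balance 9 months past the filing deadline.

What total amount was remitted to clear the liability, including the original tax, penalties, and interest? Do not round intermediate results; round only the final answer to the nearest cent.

Failure-to-file: 9 × 4% × €565,690.00 = €203,648.40, capped at 20% × €565,690.00 = €113,138.00
Failure-to-pay penalty = 0.25% × €565,690.00 × 9 mo = €12,728.03…
Interest: €565,690.00 × ((1 + 0.009)^9 − 1) = €565,690.00 × 0.0839781… = €47,505.5545…
Total = €565,690.00 + €125,866.0250 + €47,505.5545… = €739,061.58

€739,061.58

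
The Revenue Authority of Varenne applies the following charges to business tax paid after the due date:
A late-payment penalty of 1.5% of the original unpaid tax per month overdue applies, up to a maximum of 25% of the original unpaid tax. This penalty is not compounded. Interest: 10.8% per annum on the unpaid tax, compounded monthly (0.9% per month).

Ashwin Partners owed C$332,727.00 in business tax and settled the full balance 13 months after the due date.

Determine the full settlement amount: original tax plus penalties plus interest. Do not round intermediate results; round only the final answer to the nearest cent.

C$438,710.95

Penalty: 13 × 1.5% × C$332,727.00 = C$64,881.77… (below the 25% cap of C$83,181.75)
Interest: C$332,727.00 × ((1 + 0.009)^13 − 1) = C$332,727.00 × 0.1235313… = C$41,102.1862…
Total = C$332,727.00 + C$64,881.7650 + C$41,102.1862… = C$438,710.95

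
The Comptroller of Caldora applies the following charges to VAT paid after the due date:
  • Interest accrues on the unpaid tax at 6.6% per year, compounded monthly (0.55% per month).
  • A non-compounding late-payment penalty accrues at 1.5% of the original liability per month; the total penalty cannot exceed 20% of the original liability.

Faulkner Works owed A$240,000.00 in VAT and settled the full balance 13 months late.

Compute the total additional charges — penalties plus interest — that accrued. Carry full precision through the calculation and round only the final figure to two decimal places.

A$64,537.86

Penalty: 13 × 1.5% × A$240,000.00 = A$46,800.00 (below the 20% cap of A$48,000.00)
Interest: A$240,000.00 × ((1 + 0.0055)^13 − 1) = A$240,000.00 × 0.0739077… = A$17,737.8586…
Penalties + interest = A$46,800.0000 + A$17,737.8586… = A$64,537.86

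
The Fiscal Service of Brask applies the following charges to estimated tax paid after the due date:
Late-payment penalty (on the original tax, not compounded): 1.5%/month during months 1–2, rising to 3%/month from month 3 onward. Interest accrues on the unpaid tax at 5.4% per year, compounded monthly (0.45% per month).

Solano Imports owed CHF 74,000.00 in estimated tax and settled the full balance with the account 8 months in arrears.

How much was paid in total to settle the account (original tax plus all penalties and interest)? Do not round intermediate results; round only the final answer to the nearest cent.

Penalty, months 1–2: 2 × 1.5% × CHF 74,000.00 = CHF 2,220.00
Penalty, months 3–8: 6 × 3% × CHF 74,000.00 = CHF 13,320.00
Interest: CHF 74,000.00 × ((1 + 0.0045)^8 − 1) = CHF 74,000.00 × 0.0365721… = CHF 2,706.3378…
Total = CHF 74,000.00 + CHF 15,540.0000 + CHF 2,706.3378… = CHF 92,246.34

CHF 92,246.34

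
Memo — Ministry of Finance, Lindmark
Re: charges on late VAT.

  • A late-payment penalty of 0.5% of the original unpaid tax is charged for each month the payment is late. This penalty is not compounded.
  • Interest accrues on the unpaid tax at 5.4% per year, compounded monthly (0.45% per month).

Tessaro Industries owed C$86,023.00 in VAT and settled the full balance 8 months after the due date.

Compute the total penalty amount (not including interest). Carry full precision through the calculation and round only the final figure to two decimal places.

C$3,440.92

Late-payment penalty = 0.5% × C$86,023.00 × 8 mo = C$3,440.92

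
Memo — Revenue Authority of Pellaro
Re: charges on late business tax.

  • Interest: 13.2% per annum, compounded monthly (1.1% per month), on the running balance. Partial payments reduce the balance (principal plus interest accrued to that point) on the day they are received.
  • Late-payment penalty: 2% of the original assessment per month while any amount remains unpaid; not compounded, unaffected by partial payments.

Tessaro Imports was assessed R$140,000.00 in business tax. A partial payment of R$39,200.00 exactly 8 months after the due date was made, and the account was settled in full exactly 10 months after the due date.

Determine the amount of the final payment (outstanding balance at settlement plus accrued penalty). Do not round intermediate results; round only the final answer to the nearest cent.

Balance at month 8: R$140,000.0000 × (1 + 0.011)^8 = R$152,804.8998…
After R$39,200.00 payment: R$152,804.8998… − R$39,200.00 = R$113,604.8998…
Balance at month 10: R$113,604.8998… × (1 + 0.011)^2 = R$116,117.9538…
Penalty: 10 × 2% × R$140,000.00 = R$28,000.00
Final settlement = outstanding balance + penalty = R$116,117.9538… + R$28,000.00 = R$144,117.95

R$144,117.95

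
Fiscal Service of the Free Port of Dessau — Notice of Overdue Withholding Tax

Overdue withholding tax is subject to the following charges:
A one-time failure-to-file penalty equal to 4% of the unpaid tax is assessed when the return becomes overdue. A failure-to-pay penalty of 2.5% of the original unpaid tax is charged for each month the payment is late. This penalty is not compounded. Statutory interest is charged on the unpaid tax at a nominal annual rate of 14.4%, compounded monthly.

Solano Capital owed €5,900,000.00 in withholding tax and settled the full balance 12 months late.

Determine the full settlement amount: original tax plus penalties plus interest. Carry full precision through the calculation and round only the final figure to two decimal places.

Failure-to-file penalty: 4% × €5,900,000.00 = €236,000.00
Failure-to-pay penalty: 12 × 2.5% × €5,900,000.00 = €1,770,000.00
Interest (14.4%/yr ÷ 12 = 1.2%/month): €5,900,000.00 × ((1 + 0.012)^12 − 1) = €907,978.2827…
Total = €5,900,000.00 + €2,006,000.0000 + €907,978.2827… = €8,813,978.28

€8,813,978.28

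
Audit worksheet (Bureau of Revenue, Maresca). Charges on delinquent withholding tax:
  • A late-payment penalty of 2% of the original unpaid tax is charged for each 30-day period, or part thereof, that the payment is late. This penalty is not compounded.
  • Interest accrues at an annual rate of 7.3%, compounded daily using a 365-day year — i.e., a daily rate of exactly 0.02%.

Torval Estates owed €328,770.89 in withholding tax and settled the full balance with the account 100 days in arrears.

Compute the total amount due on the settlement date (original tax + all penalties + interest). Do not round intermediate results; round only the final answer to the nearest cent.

Penalty periods: ⌈100/30⌉ = 4; penalty = 4 × 2% × €328,770.89 = €26,301.67…
Interest: €328,770.89 × ((1 + 0.0002)^100 − 1) = €328,770.89 × 0.02019930… = €6,640.9418…
Total = €328,770.89 + €26,301.6712 + €6,640.9418… = €361,713.50

€361,713.50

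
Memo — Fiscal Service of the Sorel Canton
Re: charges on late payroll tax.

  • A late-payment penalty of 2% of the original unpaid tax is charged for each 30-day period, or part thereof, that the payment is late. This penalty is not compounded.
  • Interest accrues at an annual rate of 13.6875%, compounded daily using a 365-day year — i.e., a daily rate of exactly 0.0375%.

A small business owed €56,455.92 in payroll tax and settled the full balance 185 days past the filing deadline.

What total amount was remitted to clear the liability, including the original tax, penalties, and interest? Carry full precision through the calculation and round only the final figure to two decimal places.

€68,414.65

Penalty periods: ⌈185/30⌉ = 7; penalty = 7 × 2% × €56,455.92 = €7,903.83…
Interest: €56,455.92 × ((1 + 0.000375)^185 − 1) = €56,455.92 × 0.07182413… = €4,054.8976…
Total = €56,455.92 + €7,903.8288 + €4,054.8976… = €68,414.65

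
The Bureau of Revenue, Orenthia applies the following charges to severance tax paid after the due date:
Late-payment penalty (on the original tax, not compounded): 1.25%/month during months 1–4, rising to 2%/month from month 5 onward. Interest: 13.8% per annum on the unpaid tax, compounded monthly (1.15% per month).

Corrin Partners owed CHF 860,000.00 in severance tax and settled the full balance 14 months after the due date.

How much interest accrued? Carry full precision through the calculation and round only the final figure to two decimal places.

CHF 149,301.39

Interest: CHF 860,000.00 × ((1 + 0.0115)^14 − 1) = CHF 860,000.00 × 0.1736063… = CHF 149,301.3886…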